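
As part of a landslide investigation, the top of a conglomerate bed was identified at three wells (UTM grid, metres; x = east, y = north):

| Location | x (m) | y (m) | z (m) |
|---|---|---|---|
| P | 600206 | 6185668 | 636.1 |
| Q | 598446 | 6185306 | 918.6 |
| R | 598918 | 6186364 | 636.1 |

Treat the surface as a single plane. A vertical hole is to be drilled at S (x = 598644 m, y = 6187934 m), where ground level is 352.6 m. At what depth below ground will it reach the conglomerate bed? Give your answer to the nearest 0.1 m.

22.4 m

Two edge vectors: P→Q = (-1760, -362, 282.5), P→R = (-1288, 696, 0).
Normal n = (P→Q) × (P→R) = (-196620, -363860, -1691216).
So ∂z/∂x = −n_x/n_z = −0.116259543 and ∂z/∂y = −n_y/n_z = −0.215146971.
Intercept c from P: 636.1 + 69779.68 + 1330827.73 = 1401243.51.
At (598644, 6187934): z_contact = −69598.08 − 1331315.26 + 1401243.51 = 330.17 m.
Depth below ground = 352.6 − 330.17 = 22.4 m.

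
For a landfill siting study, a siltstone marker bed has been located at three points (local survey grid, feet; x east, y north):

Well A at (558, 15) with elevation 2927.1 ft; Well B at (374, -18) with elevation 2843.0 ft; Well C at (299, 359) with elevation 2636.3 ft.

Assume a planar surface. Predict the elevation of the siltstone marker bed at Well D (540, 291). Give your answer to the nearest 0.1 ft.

Two edge vectors: Well A→Well B = (-184, -33, -84.1), Well A→Well C = (-259, 344, -290.8).
Normal n = (Well A→Well B) × (Well A→Well C) = (38526.8, -31725.3, -71843).
So ∂z/∂x = −n_x/n_z = 0.53626 and ∂z/∂y = −n_y/n_z = −0.44159.
Intercept c from Well A: 2927.1 − 299.24 + 6.62 = 2634.49.
At (540, 291): z = 289.6 − 128.5 + 2634.49 = 2795.6 ft.

2795.6 ft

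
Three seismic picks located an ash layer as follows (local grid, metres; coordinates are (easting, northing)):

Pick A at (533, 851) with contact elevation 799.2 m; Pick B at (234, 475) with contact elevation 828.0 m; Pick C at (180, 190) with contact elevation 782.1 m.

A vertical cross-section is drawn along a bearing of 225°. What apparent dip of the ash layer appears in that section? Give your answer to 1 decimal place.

6.3°

Two edge vectors: Pick A→Pick B = (-299, -376, 28.8), Pick A→Pick C = (-353, -661, -17.1).
Normal n = (Pick A→Pick B) × (Pick A→Pick C) = (25466.4, -15279.3, 64911).
So ∂z/∂E = −n_x/n_z = −0.39233 and ∂z/∂N = −n_y/n_z = 0.23539.
Unit vector along 225° is (sin 225°, cos 225°) = (-0.7071, -0.7071).
Slope in that direction = a·(-0.7071) + b·(-0.7071) = 0.11097.
Apparent dip = arctan|0.11097| = 6.3° (true dip is 24.6°, so apparent ≤ true as expected).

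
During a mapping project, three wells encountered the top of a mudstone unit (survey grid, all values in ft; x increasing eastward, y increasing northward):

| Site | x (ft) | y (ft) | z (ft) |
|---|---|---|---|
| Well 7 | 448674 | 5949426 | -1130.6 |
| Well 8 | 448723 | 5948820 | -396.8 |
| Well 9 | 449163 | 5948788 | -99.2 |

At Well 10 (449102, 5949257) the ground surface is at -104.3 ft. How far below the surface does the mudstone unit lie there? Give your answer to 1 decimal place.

576.5 ft

Let the plane be z = a·x + b·y + c.
Well 8−Well 7: 49a − 606b = 733.8;  Well 9−Well 7: 489a − 638b = 1031.4.
Solving gives a = 0.591778837, b = −1.163040985.
Then c = -1130.6 − a·448674 − b·5949426 = 6652779.90.
At (449102, 5949257): z_contact = 265769.06 − 6919229.72 + 6652779.90 = -680.76 ft.
Depth below ground = -104.3 − (-680.76) = 576.5 ft.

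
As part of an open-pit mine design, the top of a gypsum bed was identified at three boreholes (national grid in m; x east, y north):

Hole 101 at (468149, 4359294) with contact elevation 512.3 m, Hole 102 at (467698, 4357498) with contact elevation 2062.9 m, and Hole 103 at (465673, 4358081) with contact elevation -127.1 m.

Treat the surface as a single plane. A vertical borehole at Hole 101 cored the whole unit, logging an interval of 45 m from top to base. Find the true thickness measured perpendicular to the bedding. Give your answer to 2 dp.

27.27 m

Let the plane be z = a·x + b·y + c.
Hole 102−Hole 101: −451a − 1796b = 1550.6;  Hole 103−Hole 101: −2476a − 1213b = −639.4.
Solving gives a = 0.77676, b = −1.05842.
|∇z| = √(a²+b²) = 1.31286, so dip δ = arctan(1.31286) = 52.70°.
True thickness = vertical thickness × cos δ = 45 × cos 52.70° = 27.27 m.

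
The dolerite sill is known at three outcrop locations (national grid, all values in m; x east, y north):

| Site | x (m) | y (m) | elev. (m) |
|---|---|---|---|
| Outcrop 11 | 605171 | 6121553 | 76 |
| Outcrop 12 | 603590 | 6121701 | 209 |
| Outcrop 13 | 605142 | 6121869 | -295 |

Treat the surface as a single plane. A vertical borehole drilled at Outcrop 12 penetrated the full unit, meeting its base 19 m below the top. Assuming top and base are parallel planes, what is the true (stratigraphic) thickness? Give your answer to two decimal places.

12.12 m

Let the plane be z = a·x + b·y + c.
Outcrop 12−Outcrop 11: −1581a + 148b = 133;  Outcrop 13−Outcrop 11: −29a + 316b = −371.
Solving gives a = −0.19571, b = −1.19201.
|∇z| = √(a²+b²) = 1.20797, so dip δ = arctan(1.20797) = 50.38°.
True thickness = vertical thickness × cos δ = 19 × cos 50.38° = 12.12 m.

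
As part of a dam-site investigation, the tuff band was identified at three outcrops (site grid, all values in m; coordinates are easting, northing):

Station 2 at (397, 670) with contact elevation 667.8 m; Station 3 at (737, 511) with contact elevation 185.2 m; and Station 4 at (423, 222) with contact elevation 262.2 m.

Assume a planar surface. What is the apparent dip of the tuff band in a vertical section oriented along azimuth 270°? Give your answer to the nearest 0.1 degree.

45.7°

Two edge vectors: Station 2→Station 3 = (340, -159, -482.6), Station 2→Station 4 = (26, -448, -405.6).
Normal n = (Station 2→Station 3) × (Station 2→Station 4) = (-151714.4, 125356.4, -148186).
So ∂z/∂easting = −n_x/n_z = −1.02381 and ∂z/∂northing = −n_y/n_z = 0.84594.
Unit vector along 270° is (sin 270°, cos 270°) = (-1.0000, -0.0000).
Slope in that direction = a·(-1.0000) + b·(-0.0000) = 1.02381.
Apparent dip = arctan|1.02381| = 45.7° (true dip is 53.0°, so apparent ≤ true as expected).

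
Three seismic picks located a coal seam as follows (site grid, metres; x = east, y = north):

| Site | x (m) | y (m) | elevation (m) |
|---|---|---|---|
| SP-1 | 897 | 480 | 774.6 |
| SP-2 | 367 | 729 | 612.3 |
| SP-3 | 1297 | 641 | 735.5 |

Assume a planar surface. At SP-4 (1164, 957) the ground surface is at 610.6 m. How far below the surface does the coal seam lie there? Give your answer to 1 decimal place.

33.2 m

Let the plane be z = a·x + b·y + c.
SP-2−SP-1: −530a + 249b = −162.3;  SP-3−SP-1: 400a + 161b = −39.1.
Solving gives a = 0.088652, b = −0.463110.
Then c = 774.6 − a·897 − b·480 = 917.37.
At (1164, 957): z_contact = 103.19 − 443.20 + 917.37 = 577.37 m.
Depth below ground = 610.6 − 577.37 = 33.2 m.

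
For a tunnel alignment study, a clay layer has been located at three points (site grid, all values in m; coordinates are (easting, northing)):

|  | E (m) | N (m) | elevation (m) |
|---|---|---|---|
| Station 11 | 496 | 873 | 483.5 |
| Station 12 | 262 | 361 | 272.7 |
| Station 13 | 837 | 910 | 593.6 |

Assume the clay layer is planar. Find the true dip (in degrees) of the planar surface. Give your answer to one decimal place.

22.0°

Two edge vectors: Station 11→Station 12 = (-234, -512, -210.8), Station 11→Station 13 = (341, 37, 110.1).
Normal n = (Station 11→Station 12) × (Station 11→Station 13) = (-48571.6, -46119.4, 165934).
So ∂z/∂E = −n_x/n_z = 0.29272 and ∂z/∂N = −n_y/n_z = 0.27794.
Gradient magnitude |∇z| = √(a² + b²) = √(0.08568 + 0.07725) = 0.40365.
True dip = arctan(0.40365) = 22.0°, dipping toward SW (azimuth ≈ 226°).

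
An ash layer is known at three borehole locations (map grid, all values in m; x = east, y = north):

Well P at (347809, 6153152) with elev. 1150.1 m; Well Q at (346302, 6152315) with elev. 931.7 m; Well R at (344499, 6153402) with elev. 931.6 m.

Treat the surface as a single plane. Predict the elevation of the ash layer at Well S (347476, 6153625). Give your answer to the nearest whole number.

1184 m

Let the plane be z = a·x + b·y + c.
Well Q−Well P: −1507a − 837b = −218.4;  Well R−Well P: −3310a + 250b = −218.5.
Solving gives a = 0.07545850, b = 0.12507054.
Then c = 1150.1 − a·347809 − b·6153152 = −794673.08.
At (347476, 6153625): z = 26220.0 + 769637.2 − 794673.08 = 1184.1 m.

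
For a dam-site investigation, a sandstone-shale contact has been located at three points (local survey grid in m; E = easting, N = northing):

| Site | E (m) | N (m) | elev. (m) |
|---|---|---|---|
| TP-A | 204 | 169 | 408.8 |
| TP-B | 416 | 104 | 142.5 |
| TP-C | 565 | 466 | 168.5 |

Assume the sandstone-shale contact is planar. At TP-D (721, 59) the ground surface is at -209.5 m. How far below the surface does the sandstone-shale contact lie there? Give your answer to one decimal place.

Two edge vectors: TP-A→TP-B = (212, -65, -266.3), TP-A→TP-C = (361, 297, -240.3).
Normal n = (TP-A→TP-B) × (TP-A→TP-C) = (94710.6, -45190.7, 86429).
So ∂z/∂E = −n_x/n_z = −1.09582 and ∂z/∂N = −n_y/n_z = 0.52287.
Intercept c from TP-A: 408.8 + 223.55 − 88.36 = 543.98.
At (721, 59): z_contact = −790.09 + 30.85 + 543.98 = -215.25 m.
Depth below ground = -209.5 − (-215.25) = 5.8 m.

5.8 m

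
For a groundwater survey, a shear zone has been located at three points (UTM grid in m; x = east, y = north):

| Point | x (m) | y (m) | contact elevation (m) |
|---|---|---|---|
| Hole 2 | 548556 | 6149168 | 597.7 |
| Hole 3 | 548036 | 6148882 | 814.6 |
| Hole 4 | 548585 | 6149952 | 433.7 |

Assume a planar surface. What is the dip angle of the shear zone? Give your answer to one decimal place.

20.1°

Two edge vectors: Hole 2→Hole 3 = (-520, -286, 216.9), Hole 2→Hole 4 = (29, 784, -164).
Normal n = (Hole 2→Hole 3) × (Hole 2→Hole 4) = (-123145.6, -78989.9, -399386).
So ∂z/∂x = −n_x/n_z = −0.30834 and ∂z/∂y = −n_y/n_z = −0.19778.
Gradient magnitude |∇z| = √(a² + b²) = √(0.09507 + 0.03912) = 0.36632.
True dip = arctan(0.36632) = 20.1°, dipping toward ENE (azimuth ≈ 057°).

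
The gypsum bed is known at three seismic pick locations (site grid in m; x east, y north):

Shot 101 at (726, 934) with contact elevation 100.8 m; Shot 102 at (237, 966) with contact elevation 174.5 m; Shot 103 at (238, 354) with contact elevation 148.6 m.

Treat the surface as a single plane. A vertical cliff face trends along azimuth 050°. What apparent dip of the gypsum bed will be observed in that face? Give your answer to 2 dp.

Two edge vectors: Shot 101→Shot 102 = (-489, 32, 73.7), Shot 101→Shot 103 = (-488, -580, 47.8).
Normal n = (Shot 101→Shot 102) × (Shot 101→Shot 103) = (44275.6, -12591.4, 299236).
So ∂z/∂x = −n_x/n_z = −0.14796 and ∂z/∂y = −n_y/n_z = 0.04208.
Unit vector along 050° is (sin 50°, cos 50°) = (0.7660, 0.6428).
Slope in that direction = a·(0.7660) + b·(0.6428) = −0.08630.
Apparent dip = arctan|0.08630| = 4.93° (true dip is 8.7°, so apparent ≤ true as expected).

4.93°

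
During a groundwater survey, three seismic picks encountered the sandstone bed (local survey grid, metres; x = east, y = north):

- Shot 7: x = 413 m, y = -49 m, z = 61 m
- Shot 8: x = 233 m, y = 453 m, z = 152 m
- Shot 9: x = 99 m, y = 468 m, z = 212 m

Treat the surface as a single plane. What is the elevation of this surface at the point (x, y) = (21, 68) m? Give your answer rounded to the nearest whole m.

238 m

Let the plane be z = a·x + b·y + c.
Shot 8−Shot 7: −180a + 502b = 91;  Shot 9−Shot 7: −314a + 517b = 151.
Solving gives a = −0.44534, b = 0.02159.
Then c = 61 − a·413 − b·-49 = 245.99.
At (21, 68): z = −9.4 + 1.5 + 245.99 = 238.1 m.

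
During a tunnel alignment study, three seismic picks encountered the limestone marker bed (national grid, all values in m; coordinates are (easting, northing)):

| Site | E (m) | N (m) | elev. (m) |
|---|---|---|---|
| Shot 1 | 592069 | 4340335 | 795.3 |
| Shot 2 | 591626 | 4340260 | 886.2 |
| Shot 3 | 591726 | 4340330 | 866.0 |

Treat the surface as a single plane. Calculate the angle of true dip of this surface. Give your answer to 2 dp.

Let the plane be z = a·E + b·N + c.
Shot 2−Shot 1: −443a − 75b = 90.9;  Shot 3−Shot 1: −343a − 5b = 70.7.
Solving gives a = −0.20621, b = 0.00601.
Gradient magnitude |∇z| = √(a² + b²) = √(0.04252 + 0.00004) = 0.20630.
True dip = arctan(0.20630) = 11.66°, dipping toward E (azimuth ≈ 092°).

11.66°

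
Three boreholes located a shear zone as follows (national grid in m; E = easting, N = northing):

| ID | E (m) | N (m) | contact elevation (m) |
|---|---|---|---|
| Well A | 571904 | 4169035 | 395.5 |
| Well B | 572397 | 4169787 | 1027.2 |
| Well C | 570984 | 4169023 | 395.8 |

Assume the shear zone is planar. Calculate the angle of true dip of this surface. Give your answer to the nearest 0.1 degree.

40.3°

Let the plane be z = a·E + b·N + c.
Well B−Well A: 493a + 752b = 631.7;  Well C−Well A: −920a − 12b = 0.3.
Solving gives a = −0.01138, b = 0.84749.
Gradient magnitude |∇z| = √(a² + b²) = √(0.00013 + 0.71823) = 0.84756.
True dip = arctan(0.84756) = 40.3°, dipping toward S (azimuth ≈ 179°).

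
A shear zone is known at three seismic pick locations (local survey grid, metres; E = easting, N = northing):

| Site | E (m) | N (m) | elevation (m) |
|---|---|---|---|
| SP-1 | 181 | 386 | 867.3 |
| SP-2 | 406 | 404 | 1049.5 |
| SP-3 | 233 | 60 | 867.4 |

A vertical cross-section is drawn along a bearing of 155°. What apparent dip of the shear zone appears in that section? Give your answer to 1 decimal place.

12.5°

Let the plane be z = a·E + b·N + c.
SP-2−SP-1: 225a + 18b = 182.2;  SP-3−SP-1: 52a − 326b = 0.1.
Solving gives a = 0.79960, b = 0.12724.
Unit vector along 155° is (sin 155°, cos 155°) = (0.4226, -0.9063).
Slope in that direction = a·(0.4226) + b·(-0.9063) = 0.22261.
Apparent dip = arctan|0.22261| = 12.5° (true dip is 39.0°, so apparent ≤ true as expected).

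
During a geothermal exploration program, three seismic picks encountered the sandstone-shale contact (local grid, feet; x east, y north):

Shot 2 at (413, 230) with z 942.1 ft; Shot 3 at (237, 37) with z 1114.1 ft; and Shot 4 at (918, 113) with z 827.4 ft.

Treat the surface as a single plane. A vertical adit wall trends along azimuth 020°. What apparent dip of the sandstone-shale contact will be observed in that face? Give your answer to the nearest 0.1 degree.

33.1°

Two edge vectors: Shot 2→Shot 3 = (-176, -193, 172), Shot 2→Shot 4 = (505, -117, -114.7).
Normal n = (Shot 2→Shot 3) × (Shot 2→Shot 4) = (42261.1, 66672.8, 118057).
So ∂z/∂x = −n_x/n_z = −0.35797 and ∂z/∂y = −n_y/n_z = −0.56475.
Unit vector along 020° is (sin 20°, cos 20°) = (0.3420, 0.9397).
Slope in that direction = a·(0.3420) + b·(0.9397) = −0.65313.
Apparent dip = arctan|0.65313| = 33.1° (true dip is 33.8°, so apparent ≤ true as expected).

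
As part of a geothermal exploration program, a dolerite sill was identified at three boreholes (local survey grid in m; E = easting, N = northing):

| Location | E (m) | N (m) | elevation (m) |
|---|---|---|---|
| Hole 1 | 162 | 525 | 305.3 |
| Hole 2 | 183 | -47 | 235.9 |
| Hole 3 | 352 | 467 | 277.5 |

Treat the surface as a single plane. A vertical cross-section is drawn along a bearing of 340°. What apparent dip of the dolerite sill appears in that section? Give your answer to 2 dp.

8.42°

Two edge vectors: Hole 1→Hole 2 = (21, -572, -69.4), Hole 1→Hole 3 = (190, -58, -27.8).
Normal n = (Hole 1→Hole 2) × (Hole 1→Hole 3) = (11876.4, -12602.2, 107462).
So ∂z/∂E = −n_x/n_z = −0.11052 and ∂z/∂N = −n_y/n_z = 0.11727.
Unit vector along 340° is (sin 340°, cos 340°) = (-0.3420, 0.9397).
Slope in that direction = a·(-0.3420) + b·(0.9397) = 0.14800.
Apparent dip = arctan|0.14800| = 8.42° (true dip is 9.2°, so apparent ≤ true as expected).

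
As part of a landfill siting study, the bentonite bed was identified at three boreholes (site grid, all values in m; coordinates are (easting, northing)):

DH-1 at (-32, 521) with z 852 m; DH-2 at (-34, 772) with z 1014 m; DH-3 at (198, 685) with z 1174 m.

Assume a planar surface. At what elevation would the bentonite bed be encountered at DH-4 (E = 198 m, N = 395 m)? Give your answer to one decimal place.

984.7 m

Let the plane be z = a·E + b·N + c.
DH-2−DH-1: −2a + 251b = 162;  DH-3−DH-1: 230a + 164b = 322.
Solving gives a = 0.93448, b = 0.65286.
Then c = 852 − a·-32 − b·521 = 541.76.
At (198, 395): z = 185.0 + 257.9 + 541.76 = 984.7 m.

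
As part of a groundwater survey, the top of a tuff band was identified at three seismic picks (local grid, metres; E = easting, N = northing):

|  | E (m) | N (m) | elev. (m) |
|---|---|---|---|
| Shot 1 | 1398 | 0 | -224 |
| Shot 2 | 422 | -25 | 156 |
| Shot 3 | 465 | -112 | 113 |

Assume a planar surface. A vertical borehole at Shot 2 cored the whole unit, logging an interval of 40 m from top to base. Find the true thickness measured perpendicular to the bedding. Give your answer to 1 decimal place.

35.8 m

Let the plane be z = a·E + b·N + c.
Shot 2−Shot 1: −976a − 25b = 380;  Shot 3−Shot 1: −933a − 112b = 337.
Solving gives a = −0.39698, b = 0.29805.
|∇z| = √(a²+b²) = 0.49641, so dip δ = arctan(0.49641) = 26.40°.
True thickness = vertical thickness × cos δ = 40 × cos 26.40° = 35.8 m.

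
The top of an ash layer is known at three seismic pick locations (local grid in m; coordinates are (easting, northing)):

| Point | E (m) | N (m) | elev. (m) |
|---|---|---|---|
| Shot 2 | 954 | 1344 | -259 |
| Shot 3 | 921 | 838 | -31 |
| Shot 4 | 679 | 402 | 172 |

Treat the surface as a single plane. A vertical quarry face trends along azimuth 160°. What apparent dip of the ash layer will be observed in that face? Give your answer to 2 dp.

Two edge vectors: Shot 2→Shot 3 = (-33, -506, 228), Shot 2→Shot 4 = (-275, -942, 431).
Normal n = (Shot 2→Shot 3) × (Shot 2→Shot 4) = (-3310, -48477, -108064).
So ∂z/∂E = −n_x/n_z = −0.03063 and ∂z/∂N = −n_y/n_z = −0.44860.
Unit vector along 160° is (sin 160°, cos 160°) = (0.3420, -0.9397).
Slope in that direction = a·(0.3420) + b·(-0.9397) = 0.41107.
Apparent dip = arctan|0.41107| = 22.35° (true dip is 24.2°, so apparent ≤ true as expected).

22.35°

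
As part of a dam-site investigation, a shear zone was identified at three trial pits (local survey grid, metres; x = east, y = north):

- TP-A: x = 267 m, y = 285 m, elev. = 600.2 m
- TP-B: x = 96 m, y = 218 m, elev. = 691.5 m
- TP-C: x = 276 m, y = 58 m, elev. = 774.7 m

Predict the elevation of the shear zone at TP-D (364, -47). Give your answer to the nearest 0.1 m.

836.2 m

Two edge vectors: TP-A→TP-B = (-171, -67, 91.3), TP-A→TP-C = (9, -227, 174.5).
Normal n = (TP-A→TP-B) × (TP-A→TP-C) = (9033.6, 30661.2, 39420).
So ∂z/∂x = −n_x/n_z = −0.22916 and ∂z/∂y = −n_y/n_z = −0.77781.
Intercept c from TP-A: 600.2 + 61.19 + 221.68 = 883.06.
At (364, -47): z = −83.4 + 36.6 + 883.06 = 836.2 m.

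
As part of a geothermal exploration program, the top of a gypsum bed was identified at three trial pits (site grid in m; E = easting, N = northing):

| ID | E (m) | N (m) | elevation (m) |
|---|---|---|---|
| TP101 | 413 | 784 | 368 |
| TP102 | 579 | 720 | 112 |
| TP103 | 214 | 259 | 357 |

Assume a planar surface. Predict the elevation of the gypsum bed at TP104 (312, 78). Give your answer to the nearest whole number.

130 m

Let the plane be z = a·E + b·N + c.
TP102−TP101: 166a − 64b = −256;  TP103−TP101: −199a − 525b = −11.
Solving gives a = −1.33849, b = 0.52830.
Then c = 368 − a·413 − b·784 = 506.61.
At (312, 78): z = −417.6 + 41.2 + 506.61 = 130.2 m.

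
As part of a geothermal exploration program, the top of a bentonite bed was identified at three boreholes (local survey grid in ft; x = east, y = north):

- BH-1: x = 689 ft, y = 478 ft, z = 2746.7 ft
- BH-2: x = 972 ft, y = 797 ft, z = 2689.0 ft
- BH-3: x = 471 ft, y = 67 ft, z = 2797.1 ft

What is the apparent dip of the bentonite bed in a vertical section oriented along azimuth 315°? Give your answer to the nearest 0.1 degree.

Two edge vectors: BH-1→BH-2 = (283, 319, -57.7), BH-1→BH-3 = (-218, -411, 50.4).
Normal n = (BH-1→BH-2) × (BH-1→BH-3) = (-7637.1, -1684.6, -46771).
So ∂z/∂x = −n_x/n_z = −0.16329 and ∂z/∂y = −n_y/n_z = −0.03602.
Unit vector along 315° is (sin 315°, cos 315°) = (-0.7071, 0.7071).
Slope in that direction = a·(-0.7071) + b·(0.7071) = 0.08999.
Apparent dip = arctan|0.08999| = 5.1° (true dip is 9.5°, so apparent ≤ true as expected).

5.1°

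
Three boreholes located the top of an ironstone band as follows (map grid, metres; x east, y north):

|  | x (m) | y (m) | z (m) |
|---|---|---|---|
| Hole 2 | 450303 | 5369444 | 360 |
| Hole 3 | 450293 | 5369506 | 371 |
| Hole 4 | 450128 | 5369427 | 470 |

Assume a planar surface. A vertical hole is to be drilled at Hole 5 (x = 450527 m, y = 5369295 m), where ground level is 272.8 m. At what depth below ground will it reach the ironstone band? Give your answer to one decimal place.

Let the plane be z = a·x + b·y + c.
Hole 3−Hole 2: −10a + 62b = 11;  Hole 4−Hole 2: −175a − 17b = 110.
Solving gives a = −0.635843920, b = 0.074863884.
Then c = 360 − a·450303 − b·5369444 = −115295.01.
At (450527, 5369295): z_contact = −286464.85 + 401966.28 − 115295.01 = 206.42 m.
Depth below ground = 272.8 − 206.42 = 66.4 m.

66.4 m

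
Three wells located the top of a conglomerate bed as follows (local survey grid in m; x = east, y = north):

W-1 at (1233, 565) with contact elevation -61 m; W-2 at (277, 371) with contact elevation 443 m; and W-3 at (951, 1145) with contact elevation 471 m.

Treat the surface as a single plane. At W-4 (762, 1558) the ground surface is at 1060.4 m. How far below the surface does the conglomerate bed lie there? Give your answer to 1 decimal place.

Two edge vectors: W-1→W-2 = (-956, -194, 504), W-1→W-3 = (-282, 580, 532).
Normal n = (W-1→W-2) × (W-1→W-3) = (-395528, 366464, -609188).
So ∂z/∂x = −n_x/n_z = −0.649271 and ∂z/∂y = −n_y/n_z = 0.601561.
Intercept c from W-1: -61 + 800.55 − 339.88 = 399.67.
At (762, 1558): z_contact = −494.74 + 937.23 + 399.67 = 842.16 m.
Depth below ground = 1060.4 − 842.16 = 218.2 m.

218.2 m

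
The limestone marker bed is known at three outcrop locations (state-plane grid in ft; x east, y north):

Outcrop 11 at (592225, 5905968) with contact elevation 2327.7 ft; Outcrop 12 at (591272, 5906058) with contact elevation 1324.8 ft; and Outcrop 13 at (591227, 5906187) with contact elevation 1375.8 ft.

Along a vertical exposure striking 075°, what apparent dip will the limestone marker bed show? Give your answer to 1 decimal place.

52.3°

Two edge vectors: Outcrop 11→Outcrop 12 = (-953, 90, -1002.9), Outcrop 11→Outcrop 13 = (-998, 219, -951.9).
Normal n = (Outcrop 11→Outcrop 12) × (Outcrop 11→Outcrop 13) = (133964.1, 93733.5, -118887).
So ∂z/∂x = −n_x/n_z = 1.12682 and ∂z/∂y = −n_y/n_z = 0.78843.
Unit vector along 075° is (sin 75°, cos 75°) = (0.9659, 0.2588).
Slope in that direction = a·(0.9659) + b·(0.2588) = 1.29248.
Apparent dip = arctan|1.29248| = 52.3° (true dip is 54.0°, so apparent ≤ true as expected).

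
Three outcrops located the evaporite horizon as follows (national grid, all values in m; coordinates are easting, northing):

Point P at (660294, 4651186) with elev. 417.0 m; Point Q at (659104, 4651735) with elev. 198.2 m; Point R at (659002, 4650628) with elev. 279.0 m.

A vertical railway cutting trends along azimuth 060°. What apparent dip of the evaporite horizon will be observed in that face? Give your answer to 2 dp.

4.67°

Two edge vectors: Point P→Point Q = (-1190, 549, -218.8), Point P→Point R = (-1292, -558, -138).
Normal n = (Point P→Point Q) × (Point P→Point R) = (-197852.4, 118469.6, 1373328).
So ∂z/∂easting = −n_x/n_z = 0.14407 and ∂z/∂northing = −n_y/n_z = −0.08626.
Unit vector along 060° is (sin 60°, cos 60°) = (0.8660, 0.5000).
Slope in that direction = a·(0.8660) + b·(0.5000) = 0.08163.
Apparent dip = arctan|0.08163| = 4.67° (true dip is 9.5°, so apparent ≤ true as expected).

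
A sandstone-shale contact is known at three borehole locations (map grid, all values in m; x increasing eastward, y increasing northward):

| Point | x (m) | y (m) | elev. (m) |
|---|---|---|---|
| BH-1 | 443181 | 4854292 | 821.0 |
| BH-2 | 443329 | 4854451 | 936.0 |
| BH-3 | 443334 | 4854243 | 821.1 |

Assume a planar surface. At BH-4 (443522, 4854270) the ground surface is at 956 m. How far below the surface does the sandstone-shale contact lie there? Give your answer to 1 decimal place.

Two edge vectors: BH-1→BH-2 = (148, 159, 115), BH-1→BH-3 = (153, -49, 0.1).
Normal n = (BH-1→BH-2) × (BH-1→BH-3) = (5650.9, 17580.2, -31579).
So ∂z/∂x = −n_x/n_z = 0.178944868 and ∂z/∂y = −n_y/n_z = 0.556705405.
Intercept c from BH-1: 821 − 79304.97 − 2702410.60 = −2780894.56.
At (443522, 4854270): z_contact = 79365.99 + 2702398.35 − 2780894.56 = 869.77 m.
Depth below ground = 956 − 869.77 = 86.2 m.

86.2 m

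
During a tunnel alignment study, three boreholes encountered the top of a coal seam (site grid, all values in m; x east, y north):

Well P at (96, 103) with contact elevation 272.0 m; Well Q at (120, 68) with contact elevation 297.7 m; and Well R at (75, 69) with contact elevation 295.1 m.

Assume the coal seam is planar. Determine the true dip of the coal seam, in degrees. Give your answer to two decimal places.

Let the plane be z = a·x + b·y + c.
Well Q−Well P: 24a − 35b = 25.7;  Well R−Well P: −21a − 34b = 23.1.
Solving gives a = 0.04210, b = −0.70542.
Gradient magnitude |∇z| = √(a² + b²) = √(0.00177 + 0.49761) = 0.70667.
True dip = arctan(0.70667) = 35.25°, dipping toward N (azimuth ≈ 357°).

35.25°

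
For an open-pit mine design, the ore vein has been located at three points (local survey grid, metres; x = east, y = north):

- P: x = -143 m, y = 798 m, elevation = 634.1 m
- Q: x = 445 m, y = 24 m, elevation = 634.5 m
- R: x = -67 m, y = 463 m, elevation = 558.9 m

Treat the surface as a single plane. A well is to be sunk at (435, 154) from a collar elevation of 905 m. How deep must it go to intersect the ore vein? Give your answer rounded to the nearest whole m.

233 m

Two edge vectors: P→Q = (588, -774, 0.4), P→R = (76, -335, -75.2).
Normal n = (P→Q) × (P→R) = (58338.8, 44248, -138156).
So ∂z/∂x = −n_x/n_z = 0.42227 and ∂z/∂y = −n_y/n_z = 0.32028.
Intercept c from P: 634.1 + 60.38 − 255.58 = 438.90.
At (435, 154): z_contact = 183.7 + 49.3 + 438.90 = 671.9 m.
Depth below ground = 905 − 671.9 = 233 m.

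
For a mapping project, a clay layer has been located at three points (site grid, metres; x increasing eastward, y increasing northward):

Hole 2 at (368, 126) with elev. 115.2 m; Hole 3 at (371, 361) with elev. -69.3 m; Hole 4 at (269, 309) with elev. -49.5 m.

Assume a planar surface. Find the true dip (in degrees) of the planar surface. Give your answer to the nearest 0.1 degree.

39.2°

Two edge vectors: Hole 2→Hole 3 = (3, 235, -184.5), Hole 2→Hole 4 = (-99, 183, -164.7).
Normal n = (Hole 2→Hole 3) × (Hole 2→Hole 4) = (-4941, 18759.6, 23814).
So ∂z/∂x = −n_x/n_z = 0.20748 and ∂z/∂y = −n_y/n_z = −0.78776.
Gradient magnitude |∇z| = √(a² + b²) = √(0.04305 + 0.62056) = 0.81462.
True dip = arctan(0.81462) = 39.2°, dipping toward NNW (azimuth ≈ 345°).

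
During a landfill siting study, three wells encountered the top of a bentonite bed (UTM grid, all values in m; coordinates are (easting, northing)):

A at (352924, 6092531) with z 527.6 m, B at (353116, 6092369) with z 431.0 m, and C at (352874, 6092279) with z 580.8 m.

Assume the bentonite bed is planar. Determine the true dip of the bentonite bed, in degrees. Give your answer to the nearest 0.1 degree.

Let the plane be z = a·E + b·N + c.
B−A: 192a − 162b = −96.6;  C−A: −50a − 252b = 53.2.
Solving gives a = −0.58356, b = −0.09533.
Gradient magnitude |∇z| = √(a² + b²) = √(0.34054 + 0.00909) = 0.59129.
True dip = arctan(0.59129) = 30.6°, dipping toward E (azimuth ≈ 081°).

30.6°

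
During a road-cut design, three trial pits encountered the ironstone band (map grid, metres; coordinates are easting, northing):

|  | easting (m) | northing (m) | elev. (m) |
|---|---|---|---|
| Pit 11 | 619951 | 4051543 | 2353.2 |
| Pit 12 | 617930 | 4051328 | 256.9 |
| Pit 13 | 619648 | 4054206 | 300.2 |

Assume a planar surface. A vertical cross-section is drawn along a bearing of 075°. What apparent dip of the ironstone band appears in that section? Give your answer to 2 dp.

42.03°

Two edge vectors: Pit 11→Pit 12 = (-2021, -215, -2096.3), Pit 11→Pit 13 = (-303, 2663, -2053).
Normal n = (Pit 11→Pit 12) × (Pit 11→Pit 13) = (6023841.9, -3513934.1, -5447068).
So ∂z/∂easting = −n_x/n_z = 1.10589 and ∂z/∂northing = −n_y/n_z = −0.64511.
Unit vector along 075° is (sin 75°, cos 75°) = (0.9659, 0.2588).
Slope in that direction = a·(0.9659) + b·(0.2588) = 0.90124.
Apparent dip = arctan|0.90124| = 42.03° (true dip is 52.0°, so apparent ≤ true as expected).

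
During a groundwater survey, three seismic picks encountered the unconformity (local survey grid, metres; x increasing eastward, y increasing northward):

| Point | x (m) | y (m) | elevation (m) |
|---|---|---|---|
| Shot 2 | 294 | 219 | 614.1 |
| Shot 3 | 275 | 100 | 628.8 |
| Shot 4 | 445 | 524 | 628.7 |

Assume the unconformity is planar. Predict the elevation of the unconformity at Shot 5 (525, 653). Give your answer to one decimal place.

643.1 m

Let the plane be z = a·x + b·y + c.
Shot 3−Shot 2: −19a − 119b = 14.7;  Shot 4−Shot 2: 151a + 305b = 14.6.
Solving gives a = 0.51100, b = −0.20512.
Then c = 614.1 − a·294 − b·219 = 508.79.
At (525, 653): z = 268.3 − 133.9 + 508.79 = 643.1 m.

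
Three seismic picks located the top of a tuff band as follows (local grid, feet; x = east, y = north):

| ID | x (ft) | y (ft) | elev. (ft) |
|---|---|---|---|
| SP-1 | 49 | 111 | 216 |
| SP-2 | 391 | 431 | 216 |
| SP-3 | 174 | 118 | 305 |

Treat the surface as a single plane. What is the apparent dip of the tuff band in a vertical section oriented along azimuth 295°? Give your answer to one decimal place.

Two edge vectors: SP-1→SP-2 = (342, 320, 0), SP-1→SP-3 = (125, 7, 89).
Normal n = (SP-1→SP-2) × (SP-1→SP-3) = (28480, -30438, -37606).
So ∂z/∂x = −n_x/n_z = 0.75733 and ∂z/∂y = −n_y/n_z = −0.80939.
Unit vector along 295° is (sin 295°, cos 295°) = (-0.9063, 0.4226).
Slope in that direction = a·(-0.9063) + b·(0.4226) = −1.02843.
Apparent dip = arctan|1.02843| = 45.8° (true dip is 47.9°, so apparent ≤ true as expected).

45.8°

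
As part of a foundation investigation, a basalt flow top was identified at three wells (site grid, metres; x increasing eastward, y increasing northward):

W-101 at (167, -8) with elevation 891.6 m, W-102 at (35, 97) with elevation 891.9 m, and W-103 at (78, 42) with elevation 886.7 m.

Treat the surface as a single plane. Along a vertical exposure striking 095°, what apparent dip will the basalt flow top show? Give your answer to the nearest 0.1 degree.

9.7°

Let the plane be z = a·x + b·y + c.
W-102−W-101: −132a + 105b = 0.3;  W-103−W-101: −89a + 50b = −4.9.
Solving gives a = 0.19290, b = 0.24536.
Unit vector along 095° is (sin 95°, cos 95°) = (0.9962, -0.0872).
Slope in that direction = a·(0.9962) + b·(-0.0872) = 0.17078.
Apparent dip = arctan|0.17078| = 9.7° (true dip is 17.3°, so apparent ≤ true as expected).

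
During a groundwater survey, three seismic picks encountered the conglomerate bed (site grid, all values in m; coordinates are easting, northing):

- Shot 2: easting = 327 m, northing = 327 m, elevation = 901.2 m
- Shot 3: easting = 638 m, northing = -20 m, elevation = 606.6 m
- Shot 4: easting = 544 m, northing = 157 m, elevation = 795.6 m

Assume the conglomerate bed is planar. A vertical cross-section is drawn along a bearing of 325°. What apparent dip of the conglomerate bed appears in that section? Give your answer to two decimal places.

38.37°

Two edge vectors: Shot 2→Shot 3 = (311, -347, -294.6), Shot 2→Shot 4 = (217, -170, -105.6).
Normal n = (Shot 2→Shot 3) × (Shot 2→Shot 4) = (-13438.8, -31086.6, 22429).
So ∂z/∂easting = −n_x/n_z = 0.59917 and ∂z/∂northing = −n_y/n_z = 1.38600.
Unit vector along 325° is (sin 325°, cos 325°) = (-0.5736, 0.8192).
Slope in that direction = a·(-0.5736) + b·(0.8192) = 0.79167.
Apparent dip = arctan|0.79167| = 38.37° (true dip is 56.5°, so apparent ≤ true as expected).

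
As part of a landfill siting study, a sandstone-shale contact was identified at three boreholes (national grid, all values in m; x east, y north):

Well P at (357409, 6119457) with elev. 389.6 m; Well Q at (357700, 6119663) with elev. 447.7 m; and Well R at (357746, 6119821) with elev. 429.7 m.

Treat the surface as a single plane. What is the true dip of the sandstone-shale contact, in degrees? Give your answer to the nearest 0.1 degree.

Let the plane be z = a·x + b·y + c.
Well Q−Well P: 291a + 206b = 58.1;  Well R−Well P: 337a + 364b = 40.1.
Solving gives a = 0.35307, b = −0.21672.
Gradient magnitude |∇z| = √(a² + b²) = √(0.12466 + 0.04697) = 0.41428.
True dip = arctan(0.41428) = 22.5°, dipping toward WNW (azimuth ≈ 302°).

22.5°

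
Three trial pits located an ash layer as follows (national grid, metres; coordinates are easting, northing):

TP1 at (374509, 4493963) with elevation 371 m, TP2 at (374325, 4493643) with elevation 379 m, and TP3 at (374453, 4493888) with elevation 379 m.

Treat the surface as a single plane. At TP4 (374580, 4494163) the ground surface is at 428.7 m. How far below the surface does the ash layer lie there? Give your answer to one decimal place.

Let the plane be z = a·easting + b·northing + c.
TP2−TP1: −184a − 320b = 8;  TP3−TP1: −56a − 75b = 8.
Solving gives a = −0.475728155, b = 0.248543689.
Then c = 371 − a·374509 − b·4493963 = −938410.67.
At (374580, 4494163): z_contact = −178198.25 + 1116995.85 − 938410.67 = 386.93 m.
Depth below ground = 428.7 − 386.93 = 41.8 m.

41.8 m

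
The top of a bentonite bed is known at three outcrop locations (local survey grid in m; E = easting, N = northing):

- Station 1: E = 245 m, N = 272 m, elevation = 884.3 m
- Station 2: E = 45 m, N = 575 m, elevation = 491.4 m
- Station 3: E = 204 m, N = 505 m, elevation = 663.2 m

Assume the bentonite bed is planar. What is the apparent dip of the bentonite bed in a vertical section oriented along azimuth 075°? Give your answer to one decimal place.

Let the plane be z = a·E + b·N + c.
Station 2−Station 1: −200a + 303b = −392.9;  Station 3−Station 1: −41a + 233b = −221.1.
Solving gives a = 0.71839, b = −0.82252.
Unit vector along 075° is (sin 75°, cos 75°) = (0.9659, 0.2588).
Slope in that direction = a·(0.9659) + b·(0.2588) = 0.48103.
Apparent dip = arctan|0.48103| = 25.7° (true dip is 47.5°, so apparent ≤ true as expected).

25.7°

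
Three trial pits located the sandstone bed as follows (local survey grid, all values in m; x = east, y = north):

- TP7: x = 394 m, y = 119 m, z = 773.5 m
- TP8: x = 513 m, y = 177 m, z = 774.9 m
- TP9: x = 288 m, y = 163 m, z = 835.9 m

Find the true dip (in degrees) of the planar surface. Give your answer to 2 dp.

Let the plane be z = a·x + b·y + c.
TP8−TP7: 119a + 58b = 1.4;  TP9−TP7: −106a + 44b = 62.4.
Solving gives a = −0.31251, b = 0.66532.
Gradient magnitude |∇z| = √(a² + b²) = √(0.09766 + 0.44265) = 0.73506.
True dip = arctan(0.73506) = 36.32°, dipping toward SSE (azimuth ≈ 155°).

36.32°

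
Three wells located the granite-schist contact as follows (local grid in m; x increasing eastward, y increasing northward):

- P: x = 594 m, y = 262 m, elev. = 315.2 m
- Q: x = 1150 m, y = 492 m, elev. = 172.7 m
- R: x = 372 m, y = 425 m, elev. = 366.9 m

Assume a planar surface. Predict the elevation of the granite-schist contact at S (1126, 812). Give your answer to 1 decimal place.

Let the plane be z = a·x + b·y + c.
Q−P: 556a + 230b = −142.5;  R−P: −222a + 163b = 51.7.
Solving gives a = −0.247858, b = −0.020396.
Then c = 315.2 − a·594 − b·262 = 467.77.
At (1126, 812): z = −279.1 − 16.6 + 467.77 = 172.1 m.

172.1 m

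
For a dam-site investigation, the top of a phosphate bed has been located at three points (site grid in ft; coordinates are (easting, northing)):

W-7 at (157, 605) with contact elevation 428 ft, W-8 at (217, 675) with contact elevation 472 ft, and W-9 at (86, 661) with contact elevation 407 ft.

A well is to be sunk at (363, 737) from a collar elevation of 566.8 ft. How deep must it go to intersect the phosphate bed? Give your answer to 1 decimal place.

Two edge vectors: W-7→W-8 = (60, 70, 44), W-7→W-9 = (-71, 56, -21).
Normal n = (W-7→W-8) × (W-7→W-9) = (-3934, -1864, 8330).
So ∂z/∂E = −n_x/n_z = 0.47227 and ∂z/∂N = −n_y/n_z = 0.22377.
Intercept c from W-7: 428 − 74.15 − 135.38 = 218.47.
At (363, 737): z_contact = 171.43 + 164.92 + 218.47 = 554.82 ft.
Depth below ground = 566.8 − 554.82 = 12.0 ft.

12.0 ft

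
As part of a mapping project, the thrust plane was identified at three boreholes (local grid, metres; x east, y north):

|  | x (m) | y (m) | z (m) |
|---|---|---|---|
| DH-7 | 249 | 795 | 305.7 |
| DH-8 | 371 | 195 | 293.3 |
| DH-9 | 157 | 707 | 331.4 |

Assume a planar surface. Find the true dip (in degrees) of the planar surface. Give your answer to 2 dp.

14.16°

Two edge vectors: DH-7→DH-8 = (122, -600, -12.4), DH-7→DH-9 = (-92, -88, 25.7).
Normal n = (DH-7→DH-8) × (DH-7→DH-9) = (-16511.2, -1994.6, -65936).
So ∂z/∂x = −n_x/n_z = −0.25041 and ∂z/∂y = −n_y/n_z = −0.03025.
Gradient magnitude |∇z| = √(a² + b²) = √(0.06271 + 0.00092) = 0.25223.
True dip = arctan(0.25223) = 14.16°, dipping toward E (azimuth ≈ 083°).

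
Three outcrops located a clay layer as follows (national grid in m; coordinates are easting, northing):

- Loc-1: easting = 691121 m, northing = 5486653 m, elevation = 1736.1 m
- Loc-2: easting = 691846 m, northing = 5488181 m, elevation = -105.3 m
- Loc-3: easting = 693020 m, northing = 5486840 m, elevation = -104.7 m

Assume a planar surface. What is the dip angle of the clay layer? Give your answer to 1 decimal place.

Let the plane be z = a·easting + b·northing + c.
Loc-2−Loc-1: 725a + 1528b = −1841.4;  Loc-3−Loc-1: 1899a + 187b = −1840.8.
Solving gives a = −0.89238, b = −0.78169.
Gradient magnitude |∇z| = √(a² + b²) = √(0.79634 + 0.61104) = 1.18633.
True dip = arctan(1.18633) = 49.9°, dipping toward NE (azimuth ≈ 049°).

49.9°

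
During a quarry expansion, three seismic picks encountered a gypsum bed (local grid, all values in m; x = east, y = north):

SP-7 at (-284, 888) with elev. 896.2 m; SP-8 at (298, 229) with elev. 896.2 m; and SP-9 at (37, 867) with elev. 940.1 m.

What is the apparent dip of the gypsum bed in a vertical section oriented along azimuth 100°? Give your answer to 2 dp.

6.88°

Two edge vectors: SP-7→SP-8 = (582, -659, 0), SP-7→SP-9 = (321, -21, 43.9).
Normal n = (SP-7→SP-8) × (SP-7→SP-9) = (-28930.1, -25549.8, 199317).
So ∂z/∂x = −n_x/n_z = 0.14515 and ∂z/∂y = −n_y/n_z = 0.12819.
Unit vector along 100° is (sin 100°, cos 100°) = (0.9848, -0.1736).
Slope in that direction = a·(0.9848) + b·(-0.1736) = 0.12068.
Apparent dip = arctan|0.12068| = 6.88° (true dip is 11.0°, so apparent ≤ true as expected).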